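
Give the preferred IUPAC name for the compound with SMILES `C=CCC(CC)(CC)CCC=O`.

The longest chain bearing the –CHO group and the multiple bond is 7 carbons long (heptane).
The highest-priority functional group is an aldehyde (terminal –CHO), so the name ends in -al.
There is one C=C double bond, indicated by the ending -ene.
The numbering direction is chosen so that the aldehyde carbon is C-1 by definition.
With this numbering: the double bond between C-6 and C-7; two ethyl groups at C-4.
Assembling the pieces gives 4,4-diethylhept-6-enal.

4,4-diethylhept-6-enal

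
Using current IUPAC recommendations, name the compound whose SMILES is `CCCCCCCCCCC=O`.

The longest chain bearing the –CHO group is 11 carbons long (undecane).
The highest-priority functional group is an aldehyde (terminal –CHO), so the name ends in -al.
The numbering direction is chosen so that the aldehyde carbon is C-1 by definition.
Assembling the pieces gives undecanal.

undecanal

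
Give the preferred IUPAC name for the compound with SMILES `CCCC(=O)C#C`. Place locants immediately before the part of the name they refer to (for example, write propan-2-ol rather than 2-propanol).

Counting along the main chain through the carbonyl and the multiple bond gives 6 carbons: the parent is hexane.
A ketone (C=O on an internal carbon) is the principal characteristic group, giving the suffix -one.
There is one C≡C triple bond, indicated by the ending -yne.
Choose the numbering such that numbering from this end puts the carbonyl group at C-3 rather than C-4.
That gives the carbonyl at C-3; the triple bond between C-1 and C-2.
The name is hex-1-yn-3-one.

hex-1-yn-3-one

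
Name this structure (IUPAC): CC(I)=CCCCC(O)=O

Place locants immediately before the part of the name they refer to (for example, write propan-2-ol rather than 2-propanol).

Counting along the main chain through the –COOH group and the multiple bond gives 7 carbons: the parent is heptane.
A carboxylic acid (terminal –COOH) is the principal characteristic group, giving the suffix -oic acid.
The chain contains a C=C double bond, so the unsaturation ending is -ene.
The numbering direction is chosen so that the carboxylic acid carbon is C-1 by definition.
That gives the double bond between C-5 and C-6; an iodo group at C-6.
Assembling the pieces gives 6-iodohept-5-enoic acid.

6-iodohept-5-enoic acid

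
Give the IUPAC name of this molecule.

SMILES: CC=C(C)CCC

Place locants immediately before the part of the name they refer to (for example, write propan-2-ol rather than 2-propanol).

3-methylhex-2-ene

Counting along the main chain through the multiple bond gives 6 carbons: the parent is hexane.
There is one C=C double bond, indicated by the ending -ene.
Choose the numbering such that numbering from this end puts the double bond at C-2 rather than C-4.
That gives the double bond between C-2 and C-3; a methyl group at C-3.
The name is 3-methylhex-2-ene.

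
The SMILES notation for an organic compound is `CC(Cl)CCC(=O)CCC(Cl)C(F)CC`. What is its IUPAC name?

The longest carbon chain that includes the carbonyl has 11 carbons, so the parent hydride is undecane.
The principal characteristic group is a ketone (C=O on an internal carbon), named with the suffix -one.
The numbering direction is chosen so that numbering from this end puts the carbonyl group at C-5 rather than C-7.
With this numbering: the carbonyl at C-5; chloro groups at C-2 and C-8; a fluoro group at C-9.
Prefixes are listed alphabetically: chloro, fluoro.
The name is 2,8-dichloro-9-fluoroundecan-5-one.

2,8-dichloro-9-fluoroundecan-5-one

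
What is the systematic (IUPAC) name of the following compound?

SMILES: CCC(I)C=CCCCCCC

The longest chain bearing the multiple bond is 11 carbons long (undecane).
There is one C=C double bond, indicated by the ending -ene.
Number the chain so that numbering from this end puts the double bond at C-4 rather than C-7.
That gives the double bond between C-4 and C-5; an iodo group at C-3.
Putting it together: 3-iodoundec-4-ene.

3-iodoundec-4-ene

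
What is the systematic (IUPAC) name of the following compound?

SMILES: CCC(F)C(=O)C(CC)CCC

5-ethyl-3-fluorooctan-4-one

The longest chain bearing the carbonyl is 8 carbons long (octane).
The highest-priority functional group is a ketone (C=O on an internal carbon), so the name ends in -one.
Number the chain so that numbering from this end puts the carbonyl group at C-4 rather than C-5.
That gives the carbonyl at C-4; an ethyl group at C-5; a fluoro group at C-3.
Prefixes are listed alphabetically: ethyl, fluoro.
The name is 5-ethyl-3-fluorooctan-4-one.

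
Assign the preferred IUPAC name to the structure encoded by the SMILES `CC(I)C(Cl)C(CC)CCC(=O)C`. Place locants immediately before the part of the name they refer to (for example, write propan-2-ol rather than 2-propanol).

6-chloro-5-ethyl-7-iodooctan-2-one

The longest chain bearing the carbonyl is 8 carbons long (octane).
A ketone (C=O on an internal carbon) is the principal characteristic group, giving the suffix -one.
Number the chain so that numbering from this end puts the carbonyl group at C-2 rather than C-7.
That gives the carbonyl at C-2; a chloro group at C-6; an ethyl group at C-5; an iodo group at C-7.
The substituents are ordered alphabetically, ignoring any di-/tri- multipliers.
Putting it together: 6-chloro-5-ethyl-7-iodooctan-2-one.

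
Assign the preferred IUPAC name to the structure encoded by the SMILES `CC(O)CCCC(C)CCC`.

6-methylnonan-2-ol

The longest carbon chain that includes the –OH group has 9 carbons, so the parent hydride is nonane.
The highest-priority functional group is an alcohol (–OH), so the name ends in -ol.
Choose the numbering such that numbering from this end puts the hydroxyl group at C-2 rather than C-8.
With this numbering: the hydroxyl at C-2; a methyl group at C-6.
The name is 6-methylnonan-2-ol.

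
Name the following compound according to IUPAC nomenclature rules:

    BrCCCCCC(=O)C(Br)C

2,8-dibromooctan-3-one

The longest chain bearing the carbonyl is 8 carbons long (octane).
The principal characteristic group is a ketone (C=O on an internal carbon), named with the suffix -one.
Number the chain so that numbering from this end puts the carbonyl group at C-3 rather than C-6.
That gives the carbonyl at C-3; bromo groups at C-2 and C-8.
Assembling the pieces gives 2,8-dibromooctan-3-one.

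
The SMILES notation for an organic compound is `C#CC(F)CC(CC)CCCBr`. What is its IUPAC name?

8-bromo-5-ethyl-3-fluorooct-1-yne

The longest chain bearing the multiple bond is 8 carbons long (octane).
There is one C≡C triple bond, indicated by the ending -yne.
Number the chain so that numbering from this end puts the triple bond at C-1 rather than C-7.
This places the triple bond between C-1 and C-2; a bromo group at C-8; an ethyl group at C-5; a fluoro group at C-3.
The substituents are ordered alphabetically, ignoring any di-/tri- multipliers.
Putting it together: 8-bromo-5-ethyl-3-fluorooct-1-yne.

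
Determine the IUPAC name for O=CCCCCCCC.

octanal

The longest carbon chain that includes the –CHO group has 8 carbons, so the parent hydride is octane.
An aldehyde (terminal –CHO) is the principal characteristic group, giving the suffix -al.
The numbering direction is chosen so that the aldehyde carbon is C-1 by definition.
Putting it together: octanal.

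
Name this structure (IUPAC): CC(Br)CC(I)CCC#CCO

Counting along the main chain through the –OH group and the multiple bond gives 9 carbons: the parent is nonane.
An alcohol (–OH) is the principal characteristic group, giving the suffix -ol.
There is one C≡C triple bond, indicated by the ending -yne.
Number the chain so that numbering from this end puts the hydroxyl group at C-1 rather than C-9.
With this numbering: the hydroxyl at C-1; the triple bond between C-2 and C-3; a bromo group at C-8; an iodo group at C-6.
The substituents are ordered alphabetically, ignoring any di-/tri- multipliers.
Putting it together: 8-bromo-6-iodonon-2-yn-1-ol.

8-bromo-6-iodonon-2-yn-1-ol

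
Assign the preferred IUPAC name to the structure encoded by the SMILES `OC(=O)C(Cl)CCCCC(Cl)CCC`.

The longest chain bearing the –COOH group is 10 carbons long (decane).
The highest-priority functional group is a carboxylic acid (terminal –COOH), so the name ends in -oic acid.
The numbering direction is chosen so that the carboxylic acid carbon is C-1 by definition.
With this numbering: chloro groups at C-2 and C-7.
Assembling the pieces gives 2,7-dichlorodecanoic acid.

2,7-dichlorodecanoic acid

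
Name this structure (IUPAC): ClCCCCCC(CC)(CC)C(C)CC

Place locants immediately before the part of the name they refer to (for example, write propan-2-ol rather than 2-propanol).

1-chloro-6,6-diethyl-7-methylnonane

The longest continuous carbon chain has 9 atoms, so the parent hydride is nonane.
The numbering direction is chosen so that the substituent locant set {1,6,6,7} is lower than {3,4,4,9} at the first point of difference.
This places a chloro group at C-1; two ethyl groups at C-6; a methyl group at C-7.
Prefixes are listed alphabetically: chloro, ethyl, methyl.
Putting it together: 1-chloro-6,6-diethyl-7-methylnonane.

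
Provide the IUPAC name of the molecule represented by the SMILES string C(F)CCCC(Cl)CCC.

The parent chain contains 8 carbons (octane).
Choose the numbering such that the substituent locant set {1,5} is lower than {4,8} at the first point of difference.
That gives a chloro group at C-5; a fluoro group at C-1.
The substituents are ordered alphabetically, ignoring any di-/tri- multipliers.
Putting it together: 5-chloro-1-fluorooctane.

5-chloro-1-fluorooctane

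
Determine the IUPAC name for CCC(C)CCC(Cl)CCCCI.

The longest carbon chain is 10 atoms: the parent is decane.
Choose the numbering such that the substituent locant set {1,5,8} is lower than {3,6,10} at the first point of difference.
This places a chloro group at C-5; an iodo group at C-1; a methyl group at C-8.
Substituent prefixes are cited in alphabetical order (multiplying prefixes like di-/tri- are ignored for ordering).
Assembling the pieces gives 5-chloro-1-iodo-8-methyldecane.

5-chloro-1-iodo-8-methyldecane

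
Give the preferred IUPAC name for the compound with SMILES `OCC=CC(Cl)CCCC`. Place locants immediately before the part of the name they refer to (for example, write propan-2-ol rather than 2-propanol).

4-chlorooct-2-en-1-ol

The longest carbon chain that includes the –OH group and the multiple bond has 8 carbons, so the parent hydride is octane.
An alcohol (–OH) is the principal characteristic group, giving the suffix -ol.
The chain contains a C=C double bond, so the unsaturation ending is -ene.
Choose the numbering such that numbering from this end puts the hydroxyl group at C-1 rather than C-8.
That gives the hydroxyl at C-1; the double bond between C-2 and C-3; a chloro group at C-4.
The name is 4-chlorooct-2-en-1-ol.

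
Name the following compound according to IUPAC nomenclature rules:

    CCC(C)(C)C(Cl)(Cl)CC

The longest carbon chain is 6 atoms: the parent is hexane.
The numbering direction is chosen so that the locant sets are identical either way, so the alphabetically earlier chloro substituent takes the lower locants ({3,3} rather than {4,4}, first differing at 3 vs 4).
That gives two chloro groups at C-3; two methyl groups at C-4.
Substituent prefixes are cited in alphabetical order (multiplying prefixes like di-/tri- are ignored for ordering).
Assembling the pieces gives 3,3-dichloro-4,4-dimethylhexane.

3,3-dichloro-4,4-dimethylhexane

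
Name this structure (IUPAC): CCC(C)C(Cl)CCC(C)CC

The longest carbon chain is 9 atoms: the parent is nonane.
The numbering direction is chosen so that the substituent locant set {3,4,7} is lower than {3,6,7} at the first point of difference.
That gives a chloro group at C-4; methyl groups at C-3 and C-7.
Prefixes are listed alphabetically: chloro, methyl.
Putting it together: 4-chloro-3,7-dimethylnonane.

4-chloro-3,7-dimethylnonane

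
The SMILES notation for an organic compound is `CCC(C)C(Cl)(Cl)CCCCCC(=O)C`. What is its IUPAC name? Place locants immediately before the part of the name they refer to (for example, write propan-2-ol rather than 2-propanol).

The longest chain bearing the carbonyl is 11 carbons long (undecane).
A ketone (C=O on an internal carbon) is the principal characteristic group, giving the suffix -one.
The numbering direction is chosen so that numbering from this end puts the carbonyl group at C-2 rather than C-10.
With this numbering: the carbonyl at C-2; two chloro groups at C-8; a methyl group at C-9.
Prefixes are listed alphabetically: chloro, methyl.
The name is 8,8-dichloro-9-methylundecan-2-one.

8,8-dichloro-9-methylundecan-2-one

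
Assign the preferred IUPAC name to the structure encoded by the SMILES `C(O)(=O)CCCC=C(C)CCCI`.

9-iodo-6-methylnon-5-enoic acid

Counting along the main chain through the –COOH group and the multiple bond gives 9 carbons: the parent is nonane.
A carboxylic acid (terminal –COOH) is the principal characteristic group, giving the suffix -oic acid.
A C=C double bond in the chain gives the infix -ene-.
The numbering direction is chosen so that the carboxylic acid carbon is C-1 by definition.
This places the double bond between C-5 and C-6; an iodo group at C-9; a methyl group at C-6.
The substituents are ordered alphabetically, ignoring any di-/tri- multipliers.
Assembling the pieces gives 9-iodo-6-methylnon-5-enoic acid.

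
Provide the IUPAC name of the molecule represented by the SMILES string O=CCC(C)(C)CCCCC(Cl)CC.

The longest carbon chain that includes the –CHO group has 10 carbons, so the parent hydride is decane.
An aldehyde (terminal –CHO) is the principal characteristic group, giving the suffix -al.
Choose the numbering such that the aldehyde carbon is C-1 by definition.
That gives a chloro group at C-8; two methyl groups at C-3.
Prefixes are listed alphabetically: chloro, methyl.
Assembling the pieces gives 8-chloro-3,3-dimethyldecanal.

8-chloro-3,3-dimethyldecanal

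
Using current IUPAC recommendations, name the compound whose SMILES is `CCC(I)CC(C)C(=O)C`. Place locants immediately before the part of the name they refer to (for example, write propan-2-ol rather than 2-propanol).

The longest carbon chain that includes the carbonyl has 7 carbons, so the parent hydride is heptane.
A ketone (C=O on an internal carbon) is the principal characteristic group, giving the suffix -one.
Number the chain so that numbering from this end puts the carbonyl group at C-2 rather than C-6.
This places the carbonyl at C-2; an iodo group at C-5; a methyl group at C-3.
The substituents are ordered alphabetically, ignoring any di-/tri- multipliers.
Assembling the pieces gives 5-iodo-3-methylheptan-2-one.

5-iodo-3-methylheptan-2-one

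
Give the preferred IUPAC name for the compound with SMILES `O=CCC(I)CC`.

The longest carbon chain that includes the –CHO group has 5 carbons, so the parent hydride is pentane.
The principal characteristic group is an aldehyde (terminal –CHO), named with the suffix -al.
Number the chain so that the aldehyde carbon is C-1 by definition.
With this numbering: an iodo group at C-3.
Assembling the pieces gives 3-iodopentanal.

3-iodopentanal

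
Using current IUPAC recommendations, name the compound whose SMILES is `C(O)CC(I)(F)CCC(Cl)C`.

The longest carbon chain that includes the –OH group has 7 carbons, so the parent hydride is heptane.
An alcohol (–OH) is the principal characteristic group, giving the suffix -ol.
Number the chain so that numbering from this end puts the hydroxyl group at C-1 rather than C-7.
That gives the hydroxyl at C-1; a chloro group at C-6; a fluoro group at C-3; an iodo group at C-3.
The substituents are ordered alphabetically, ignoring any di-/tri- multipliers.
The name is 6-chloro-3-fluoro-3-iodoheptan-1-ol.

6-chloro-3-fluoro-3-iodoheptan-1-ol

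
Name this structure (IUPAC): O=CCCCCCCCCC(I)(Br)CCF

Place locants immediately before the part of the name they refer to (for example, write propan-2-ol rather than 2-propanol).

The longest carbon chain that includes the –CHO group has 12 carbons, so the parent hydride is dodecane.
An aldehyde (terminal –CHO) is the principal characteristic group, giving the suffix -al.
Choose the numbering such that the aldehyde carbon is C-1 by definition.
That gives a bromo group at C-10; a fluoro group at C-12; an iodo group at C-10.
Substituent prefixes are cited in alphabetical order (multiplying prefixes like di-/tri- are ignored for ordering).
The name is 10-bromo-12-fluoro-10-iodododecanal.

10-bromo-12-fluoro-10-iodododecanal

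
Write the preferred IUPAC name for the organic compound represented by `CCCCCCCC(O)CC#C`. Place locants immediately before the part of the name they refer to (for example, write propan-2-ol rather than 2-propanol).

The longest carbon chain that includes the –OH group and the multiple bond has 11 carbons, so the parent hydride is undecane.
The principal characteristic group is an alcohol (–OH), named with the suffix -ol.
There is one C≡C triple bond, indicated by the ending -yne.
Number the chain so that numbering from this end puts the hydroxyl group at C-4 rather than C-8.
That gives the hydroxyl at C-4; the triple bond between C-1 and C-2.
Assembling the pieces gives undec-1-yn-4-ol.

undec-1-yn-4-ol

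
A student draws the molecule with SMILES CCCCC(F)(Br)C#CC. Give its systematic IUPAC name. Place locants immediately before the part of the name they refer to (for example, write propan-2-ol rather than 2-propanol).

4-bromo-4-fluorooct-2-yne

The longest chain bearing the multiple bond is 8 carbons long (octane).
There is one C≡C triple bond, indicated by the ending -yne.
The numbering direction is chosen so that numbering from this end puts the triple bond at C-2 rather than C-6.
With this numbering: the triple bond between C-2 and C-3; a bromo group at C-4; a fluoro group at C-4.
Substituent prefixes are cited in alphabetical order (multiplying prefixes like di-/tri- are ignored for ordering).
Putting it together: 4-bromo-4-fluorooct-2-yne.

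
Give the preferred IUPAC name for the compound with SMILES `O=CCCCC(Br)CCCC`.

5-bromononanal

The longest carbon chain that includes the –CHO group has 9 carbons, so the parent hydride is nonane.
An aldehyde (terminal –CHO) is the principal characteristic group, giving the suffix -al.
Choose the numbering such that the aldehyde carbon is C-1 by definition.
This places a bromo group at C-5.
The name is 5-bromononanal.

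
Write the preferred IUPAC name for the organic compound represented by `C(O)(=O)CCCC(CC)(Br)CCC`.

The longest carbon chain that includes the –COOH group has 8 carbons, so the parent hydride is octane.
The highest-priority functional group is a carboxylic acid (terminal –COOH), so the name ends in -oic acid.
The numbering direction is chosen so that the carboxylic acid carbon is C-1 by definition.
That gives a bromo group at C-5; an ethyl group at C-5.
Prefixes are listed alphabetically: bromo, ethyl.
Assembling the pieces gives 5-bromo-5-ethyloctanoic acid.

5-bromo-5-ethyloctanoic acid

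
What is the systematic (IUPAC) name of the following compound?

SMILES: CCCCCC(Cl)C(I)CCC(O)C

6-chloro-5-iodoundecan-2-ol

The longest chain bearing the –OH group is 11 carbons long (undecane).
An alcohol (–OH) is the principal characteristic group, giving the suffix -ol.
Number the chain so that numbering from this end puts the hydroxyl group at C-2 rather than C-10.
With this numbering: the hydroxyl at C-2; a chloro group at C-6; an iodo group at C-5.
Prefixes are listed alphabetically: chloro, iodo.
Assembling the pieces gives 6-chloro-5-iodoundecan-2-ol.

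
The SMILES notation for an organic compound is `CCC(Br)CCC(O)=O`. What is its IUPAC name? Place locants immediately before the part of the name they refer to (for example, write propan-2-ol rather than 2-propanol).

4-bromohexanoic acid

Counting along the main chain through the –COOH group gives 6 carbons: the parent is hexane.
A carboxylic acid (terminal –COOH) is the principal characteristic group, giving the suffix -oic acid.
The numbering direction is chosen so that the carboxylic acid carbon is C-1 by definition.
This places a bromo group at C-4.
Assembling the pieces gives 4-bromohexanoic acid.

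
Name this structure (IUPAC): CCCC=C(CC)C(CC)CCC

5,6-diethylnon-4-ene

Counting along the main chain through the multiple bond gives 9 carbons: the parent is nonane.
There is one C=C double bond, indicated by the ending -ene.
Number the chain so that numbering from this end puts the double bond at C-4 rather than C-5.
With this numbering: the double bond between C-4 and C-5; ethyl groups at C-5 and C-6.
Assembling the pieces gives 5,6-diethylnon-4-ene.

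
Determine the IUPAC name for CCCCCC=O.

The longest carbon chain that includes the –CHO group has 6 carbons, so the parent hydride is hexane.
The principal characteristic group is an aldehyde (terminal –CHO), named with the suffix -al.
Number the chain so that the aldehyde carbon is C-1 by definition.
Assembling the pieces gives hexanal.

hexanal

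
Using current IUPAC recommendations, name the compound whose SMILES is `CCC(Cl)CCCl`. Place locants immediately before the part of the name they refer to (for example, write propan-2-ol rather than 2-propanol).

1,3-dichloropentane

The longest carbon chain is 5 atoms: the parent is pentane.
Choose the numbering such that the substituent locant set {1,3} is lower than {3,5} at the first point of difference.
With this numbering: chloro groups at C-1 and C-3.
Putting it together: 1,3-dichloropentane.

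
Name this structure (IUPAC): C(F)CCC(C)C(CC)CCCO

The longest carbon chain that includes the –OH group has 8 carbons, so the parent hydride is octane.
An alcohol (–OH) is the principal characteristic group, giving the suffix -ol.
Choose the numbering such that numbering from this end puts the hydroxyl group at C-1 rather than C-8.
That gives the hydroxyl at C-1; an ethyl group at C-4; a fluoro group at C-8; a methyl group at C-5.
Prefixes are listed alphabetically: ethyl, fluoro, methyl.
Assembling the pieces gives 4-ethyl-8-fluoro-5-methyloctan-1-ol.

4-ethyl-8-fluoro-5-methyloctan-1-ol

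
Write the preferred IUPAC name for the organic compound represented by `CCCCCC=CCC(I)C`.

The longest chain bearing the multiple bond is 10 carbons long (decane).
There is one C=C double bond, indicated by the ending -ene.
Choose the numbering such that numbering from this end puts the double bond at C-4 rather than C-6.
This places the double bond between C-4 and C-5; an iodo group at C-2.
The name is 2-iododec-4-ene.

2-iododec-4-ene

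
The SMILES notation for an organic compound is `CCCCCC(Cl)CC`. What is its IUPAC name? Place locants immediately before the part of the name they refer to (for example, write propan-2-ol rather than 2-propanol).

The longest carbon chain is 8 atoms: the parent is octane.
Number the chain so that the substituent locant set {3} is lower than {6} at the first point of difference.
With this numbering: a chloro group at C-3.
The name is 3-chlorooctane.

3-chlorooctane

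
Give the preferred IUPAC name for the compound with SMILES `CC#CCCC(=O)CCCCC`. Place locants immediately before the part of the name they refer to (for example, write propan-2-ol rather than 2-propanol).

undec-2-yn-6-one

The longest chain bearing the carbonyl and the multiple bond is 11 carbons long (undecane).
A ketone (C=O on an internal carbon) is the principal characteristic group, giving the suffix -one.
A C≡C triple bond in the chain gives the infix -yne-.
The numbering direction is chosen so that numbering from this end puts the triple bond at C-2 rather than C-9.
That gives the carbonyl at C-6; the triple bond between C-2 and C-3.
Assembling the pieces gives undec-2-yn-6-one.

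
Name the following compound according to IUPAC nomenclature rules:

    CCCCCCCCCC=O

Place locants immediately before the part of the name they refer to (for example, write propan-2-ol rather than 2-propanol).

The longest chain bearing the –CHO group is 10 carbons long (decane).
The highest-priority functional group is an aldehyde (terminal –CHO), so the name ends in -al.
Number the chain so that the aldehyde carbon is C-1 by definition.
Assembling the pieces gives decanal.

decanal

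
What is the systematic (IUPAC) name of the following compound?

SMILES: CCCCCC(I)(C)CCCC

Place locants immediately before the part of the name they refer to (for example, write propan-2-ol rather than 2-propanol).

5-iodo-5-methyldecane

The longest continuous carbon chain has 10 atoms, so the parent hydride is decane.
Choose the numbering such that the substituent locant set {5,5} is lower than {6,6} at the first point of difference.
This places an iodo group at C-5; a methyl group at C-5.
Substituent prefixes are cited in alphabetical order (multiplying prefixes like di-/tri- are ignored for ordering).
Assembling the pieces gives 5-iodo-5-methyldecane.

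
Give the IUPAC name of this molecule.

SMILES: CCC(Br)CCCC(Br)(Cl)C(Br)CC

3,4,8-tribromo-4-chlorodecane

The parent chain contains 10 carbons (decane).
Choose the numbering such that the substituent locant set {3,4,4,8} is lower than {3,7,7,8} at the first point of difference.
This places bromo groups at C-3 and C-4 and C-8; a chloro group at C-4.
The substituents are ordered alphabetically, ignoring any di-/tri- multipliers.
Assembling the pieces gives 3,4,8-tribromo-4-chlorodecane.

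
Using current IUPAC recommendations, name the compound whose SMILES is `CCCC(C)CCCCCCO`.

7-methyldecan-1-ol

The longest chain bearing the –OH group is 10 carbons long (decane).
The principal characteristic group is an alcohol (–OH), named with the suffix -ol.
The numbering direction is chosen so that numbering from this end puts the hydroxyl group at C-1 rather than C-10.
That gives the hydroxyl at C-1; a methyl group at C-7.
Assembling the pieces gives 7-methyldecan-1-ol.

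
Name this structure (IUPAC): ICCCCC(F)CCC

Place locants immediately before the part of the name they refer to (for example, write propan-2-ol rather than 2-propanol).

The longest continuous carbon chain has 8 atoms, so the parent hydride is octane.
Number the chain so that the substituent locant set {1,5} is lower than {4,8} at the first point of difference.
This places a fluoro group at C-5; an iodo group at C-1.
The substituents are ordered alphabetically, ignoring any di-/tri- multipliers.
The name is 5-fluoro-1-iodooctane.

5-fluoro-1-iodooctane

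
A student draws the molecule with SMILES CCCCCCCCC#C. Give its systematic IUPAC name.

dec-1-yne

The longest chain bearing the multiple bond is 10 carbons long (decane).
There is one C≡C triple bond, indicated by the ending -yne.
Number the chain so that numbering from this end puts the triple bond at C-1 rather than C-9.
With this numbering: the triple bond between C-1 and C-2.
The name is dec-1-yne.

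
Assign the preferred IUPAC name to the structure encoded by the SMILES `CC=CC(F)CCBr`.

The longest chain bearing the multiple bond is 6 carbons long (hexane).
The chain contains a C=C double bond, so the unsaturation ending is -ene.
Choose the numbering such that numbering from this end puts the double bond at C-2 rather than C-4.
This places the double bond between C-2 and C-3; a bromo group at C-6; a fluoro group at C-4.
Prefixes are listed alphabetically: bromo, fluoro.
Assembling the pieces gives 6-bromo-4-fluorohex-2-ene.

6-bromo-4-fluorohex-2-ene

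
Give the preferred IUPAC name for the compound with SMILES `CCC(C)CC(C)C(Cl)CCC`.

The longest carbon chain is 9 atoms: the parent is nonane.
The numbering direction is chosen so that the substituent locant set {3,5,6} is lower than {4,5,7} at the first point of difference.
That gives a chloro group at C-6; methyl groups at C-3 and C-5.
Substituent prefixes are cited in alphabetical order (multiplying prefixes like di-/tri- are ignored for ordering).
Putting it together: 6-chloro-3,5-dimethylnonane.

6-chloro-3,5-dimethylnonane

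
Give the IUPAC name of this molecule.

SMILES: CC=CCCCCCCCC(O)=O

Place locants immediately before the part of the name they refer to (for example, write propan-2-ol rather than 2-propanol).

Counting along the main chain through the –COOH group and the multiple bond gives 11 carbons: the parent is undecane.
The principal characteristic group is a carboxylic acid (terminal –COOH), named with the suffix -oic acid.
A C=C double bond in the chain gives the infix -ene-.
Number the chain so that the carboxylic acid carbon is C-1 by definition.
With this numbering: the double bond between C-9 and C-10.
The name is undec-9-enoic acid.

undec-9-enoic acid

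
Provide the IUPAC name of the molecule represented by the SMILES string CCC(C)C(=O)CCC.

3-methylheptan-4-one

The longest chain bearing the carbonyl is 7 carbons long (heptane).
The highest-priority functional group is a ketone (C=O on an internal carbon), so the name ends in -one.
Number the chain so that the substituent locant set {3} is lower than {5} at the first point of difference.
That gives the carbonyl at C-4; a methyl group at C-3.
Assembling the pieces gives 3-methylheptan-4-one.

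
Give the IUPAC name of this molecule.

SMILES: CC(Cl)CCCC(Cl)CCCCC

The longest carbon chain is 11 atoms: the parent is undecane.
Number the chain so that the substituent locant set {2,6} is lower than {6,10} at the first point of difference.
With this numbering: chloro groups at C-2 and C-6.
Putting it together: 2,6-dichloroundecane.

2,6-dichloroundecane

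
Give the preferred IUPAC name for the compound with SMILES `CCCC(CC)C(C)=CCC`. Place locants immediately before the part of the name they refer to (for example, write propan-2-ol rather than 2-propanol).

The longest chain bearing the multiple bond is 8 carbons long (octane).
There is one C=C double bond, indicated by the ending -ene.
Choose the numbering such that numbering from this end puts the double bond at C-3 rather than C-5.
With this numbering: the double bond between C-3 and C-4; an ethyl group at C-5; a methyl group at C-4.
The substituents are ordered alphabetically, ignoring any di-/tri- multipliers.
The name is 5-ethyl-4-methyloct-3-ene.

5-ethyl-4-methyloct-3-ene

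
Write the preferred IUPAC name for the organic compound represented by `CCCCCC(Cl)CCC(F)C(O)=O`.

Counting along the main chain through the –COOH group gives 10 carbons: the parent is decane.
A carboxylic acid (terminal –COOH) is the principal characteristic group, giving the suffix -oic acid.
The numbering direction is chosen so that the carboxylic acid carbon is C-1 by definition.
That gives a chloro group at C-5; a fluoro group at C-2.
Prefixes are listed alphabetically: chloro, fluoro.
Assembling the pieces gives 5-chloro-2-fluorodecanoic acid.

5-chloro-2-fluorodecanoic acid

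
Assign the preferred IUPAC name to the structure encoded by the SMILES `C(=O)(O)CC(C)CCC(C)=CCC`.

3,6-dimethylnon-6-enoic acid

The longest carbon chain that includes the –COOH group and the multiple bond has 9 carbons, so the parent hydride is nonane.
The highest-priority functional group is a carboxylic acid (terminal –COOH), so the name ends in -oic acid.
The chain contains a C=C double bond, so the unsaturation ending is -ene.
Choose the numbering such that the carboxylic acid carbon is C-1 by definition.
That gives the double bond between C-6 and C-7; methyl groups at C-3 and C-6.
Assembling the pieces gives 3,6-dimethylnon-6-enoic acid.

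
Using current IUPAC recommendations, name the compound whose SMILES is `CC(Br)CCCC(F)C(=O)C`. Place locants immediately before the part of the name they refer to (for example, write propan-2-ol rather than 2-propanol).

Counting along the main chain through the carbonyl gives 8 carbons: the parent is octane.
The principal characteristic group is a ketone (C=O on an internal carbon), named with the suffix -one.
The numbering direction is chosen so that numbering from this end puts the carbonyl group at C-2 rather than C-7.
With this numbering: the carbonyl at C-2; a bromo group at C-7; a fluoro group at C-3.
The substituents are ordered alphabetically, ignoring any di-/tri- multipliers.
Putting it together: 7-bromo-3-fluorooctan-2-one.

7-bromo-3-fluorooctan-2-one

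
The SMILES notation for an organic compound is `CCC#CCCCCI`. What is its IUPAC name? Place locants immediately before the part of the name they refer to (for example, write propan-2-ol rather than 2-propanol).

The longest chain bearing the multiple bond is 8 carbons long (octane).
A C≡C triple bond in the chain gives the infix -yne-.
Number the chain so that numbering from this end puts the triple bond at C-3 rather than C-5.
With this numbering: the triple bond between C-3 and C-4; an iodo group at C-8.
Assembling the pieces gives 8-iodooct-3-yne.

8-iodooct-3-yne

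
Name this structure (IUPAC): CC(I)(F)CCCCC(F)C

The longest continuous carbon chain has 8 atoms, so the parent hydride is octane.
Choose the numbering such that the substituent locant set {2,2,7} is lower than {2,7,7} at the first point of difference.
This places fluoro groups at C-2 and C-7; an iodo group at C-2.
The substituents are ordered alphabetically, ignoring any di-/tri- multipliers.
The name is 2,7-difluoro-2-iodooctane.

2,7-difluoro-2-iodooctane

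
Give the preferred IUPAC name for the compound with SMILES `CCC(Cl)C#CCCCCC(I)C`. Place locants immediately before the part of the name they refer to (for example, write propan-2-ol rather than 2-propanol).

The longest carbon chain that includes the multiple bond has 11 carbons, so the parent hydride is undecane.
The chain contains a C≡C triple bond, so the unsaturation ending is -yne.
Number the chain so that numbering from this end puts the triple bond at C-4 rather than C-7.
This places the triple bond between C-4 and C-5; a chloro group at C-3; an iodo group at C-10.
The substituents are ordered alphabetically, ignoring any di-/tri- multipliers.
Assembling the pieces gives 3-chloro-10-iodoundec-4-yne.

3-chloro-10-iodoundec-4-yne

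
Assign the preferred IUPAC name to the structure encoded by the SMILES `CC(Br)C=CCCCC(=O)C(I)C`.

Counting along the main chain through the carbonyl and the multiple bond gives 10 carbons: the parent is decane.
A ketone (C=O on an internal carbon) is the principal characteristic group, giving the suffix -one.
A C=C double bond in the chain gives the infix -ene-.
The numbering direction is chosen so that numbering from this end puts the carbonyl group at C-3 rather than C-8.
This places the carbonyl at C-3; the double bond between C-7 and C-8; a bromo group at C-9; an iodo group at C-2.
Prefixes are listed alphabetically: bromo, iodo.
Putting it together: 9-bromo-2-iododec-7-en-3-one.

9-bromo-2-iododec-7-en-3-one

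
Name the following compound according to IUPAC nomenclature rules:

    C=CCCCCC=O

Counting along the main chain through the –CHO group and the multiple bond gives 7 carbons: the parent is heptane.
An aldehyde (terminal –CHO) is the principal characteristic group, giving the suffix -al.
A C=C double bond in the chain gives the infix -ene-.
Choose the numbering such that the aldehyde carbon is C-1 by definition.
This places the double bond between C-6 and C-7.
The name is hept-6-enal.

hept-6-enal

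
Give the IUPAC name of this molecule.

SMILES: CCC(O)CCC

hexan-3-ol

The longest carbon chain that includes the –OH group has 6 carbons, so the parent hydride is hexane.
The highest-priority functional group is an alcohol (–OH), so the name ends in -ol.
The numbering direction is chosen so that numbering from this end puts the hydroxyl group at C-3 rather than C-4.
With this numbering: the hydroxyl at C-3.
Assembling the pieces gives hexan-3-ol.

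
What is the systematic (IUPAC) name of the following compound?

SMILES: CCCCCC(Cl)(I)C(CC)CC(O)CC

Counting along the main chain through the –OH group gives 11 carbons: the parent is undecane.
An alcohol (–OH) is the principal characteristic group, giving the suffix -ol.
Number the chain so that numbering from this end puts the hydroxyl group at C-3 rather than C-9.
With this numbering: the hydroxyl at C-3; a chloro group at C-6; an ethyl group at C-5; an iodo group at C-6.
The substituents are ordered alphabetically, ignoring any di-/tri- multipliers.
Assembling the pieces gives 6-chloro-5-ethyl-6-iodoundecan-3-ol.

6-chloro-5-ethyl-6-iodoundecan-3-ol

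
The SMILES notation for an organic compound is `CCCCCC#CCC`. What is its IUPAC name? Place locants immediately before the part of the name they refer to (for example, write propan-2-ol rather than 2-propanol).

Counting along the main chain through the multiple bond gives 9 carbons: the parent is nonane.
There is one C≡C triple bond, indicated by the ending -yne.
The numbering direction is chosen so that numbering from this end puts the triple bond at C-3 rather than C-6.
With this numbering: the triple bond between C-3 and C-4.
Putting it together: non-3-yne.

non-3-yne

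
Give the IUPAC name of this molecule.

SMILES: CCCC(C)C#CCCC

The longest chain bearing the multiple bond is 9 carbons long (nonane).
A C≡C triple bond in the chain gives the infix -yne-.
Number the chain so that numbering from this end puts the triple bond at C-4 rather than C-5.
That gives the triple bond between C-4 and C-5; a methyl group at C-6.
Assembling the pieces gives 6-methylnon-4-yne.

6-methylnon-4-yne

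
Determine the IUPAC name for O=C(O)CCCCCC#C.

The longest carbon chain that includes the –COOH group and the multiple bond has 8 carbons, so the parent hydride is octane.
The highest-priority functional group is a carboxylic acid (terminal –COOH), so the name ends in -oic acid.
A C≡C triple bond in the chain gives the infix -yne-.
Choose the numbering such that the carboxylic acid carbon is C-1 by definition.
This places the triple bond between C-7 and C-8.
Assembling the pieces gives oct-7-ynoic acid.

oct-7-ynoic acid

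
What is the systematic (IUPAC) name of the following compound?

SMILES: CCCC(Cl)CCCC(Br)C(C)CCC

5-bromo-9-chloro-4-methyldodecane

The longest carbon chain is 12 atoms: the parent is dodecane.
The numbering direction is chosen so that the substituent locant set {4,5,9} is lower than {4,8,9} at the first point of difference.
That gives a bromo group at C-5; a chloro group at C-9; a methyl group at C-4.
Substituent prefixes are cited in alphabetical order (multiplying prefixes like di-/tri- are ignored for ordering).
Putting it together: 5-bromo-9-chloro-4-methyldodecane.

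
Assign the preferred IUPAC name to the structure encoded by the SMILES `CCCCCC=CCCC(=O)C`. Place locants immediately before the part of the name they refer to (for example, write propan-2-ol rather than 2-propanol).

undec-5-en-2-one

Counting along the main chain through the carbonyl and the multiple bond gives 11 carbons: the parent is undecane.
The highest-priority functional group is a ketone (C=O on an internal carbon), so the name ends in -one.
There is one C=C double bond, indicated by the ending -ene.
Choose the numbering such that numbering from this end puts the carbonyl group at C-2 rather than C-10.
This places the carbonyl at C-2; the double bond between C-5 and C-6.
Putting it together: undec-5-en-2-one.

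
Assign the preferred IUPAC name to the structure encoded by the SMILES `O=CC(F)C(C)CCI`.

The longest chain bearing the –CHO group is 5 carbons long (pentane).
The highest-priority functional group is an aldehyde (terminal –CHO), so the name ends in -al.
Choose the numbering such that the aldehyde carbon is C-1 by definition.
This places a fluoro group at C-2; an iodo group at C-5; a methyl group at C-3.
Substituent prefixes are cited in alphabetical order (multiplying prefixes like di-/tri- are ignored for ordering).
Assembling the pieces gives 2-fluoro-5-iodo-3-methylpentanal.

2-fluoro-5-iodo-3-methylpentanal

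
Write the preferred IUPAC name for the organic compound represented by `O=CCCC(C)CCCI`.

7-iodo-4-methylheptanal

The longest carbon chain that includes the –CHO group has 7 carbons, so the parent hydride is heptane.
The principal characteristic group is an aldehyde (terminal –CHO), named with the suffix -al.
Choose the numbering such that the aldehyde carbon is C-1 by definition.
With this numbering: an iodo group at C-7; a methyl group at C-4.
Substituent prefixes are cited in alphabetical order (multiplying prefixes like di-/tri- are ignored for ordering).
Putting it together: 7-iodo-4-methylheptanal.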